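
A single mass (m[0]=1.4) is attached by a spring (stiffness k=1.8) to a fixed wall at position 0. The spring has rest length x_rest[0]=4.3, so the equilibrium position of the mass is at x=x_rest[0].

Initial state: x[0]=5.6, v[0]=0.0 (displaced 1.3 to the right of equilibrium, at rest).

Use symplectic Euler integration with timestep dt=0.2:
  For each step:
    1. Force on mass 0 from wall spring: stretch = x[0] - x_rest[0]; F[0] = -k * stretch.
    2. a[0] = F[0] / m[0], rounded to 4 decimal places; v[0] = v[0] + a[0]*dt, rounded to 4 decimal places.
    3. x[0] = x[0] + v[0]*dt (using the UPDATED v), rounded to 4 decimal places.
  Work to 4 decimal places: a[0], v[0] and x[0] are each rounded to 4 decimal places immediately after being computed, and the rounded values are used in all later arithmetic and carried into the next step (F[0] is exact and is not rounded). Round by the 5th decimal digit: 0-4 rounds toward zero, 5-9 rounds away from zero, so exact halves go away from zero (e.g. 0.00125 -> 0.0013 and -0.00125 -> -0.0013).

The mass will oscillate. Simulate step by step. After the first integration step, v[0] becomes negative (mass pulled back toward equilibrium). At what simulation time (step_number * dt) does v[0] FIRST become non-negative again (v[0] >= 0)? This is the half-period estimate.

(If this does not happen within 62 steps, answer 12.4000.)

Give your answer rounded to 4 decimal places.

Answer: 2.8000

Derivation:
Step 0: x=[5.6000] v=[0.0000]
Step 1: x=[5.5331] v=[-0.3343]
Step 2: x=[5.4028] v=[-0.6514]
Step 3: x=[5.2158] v=[-0.9350]
Step 4: x=[4.9817] v=[-1.1705]
Step 5: x=[4.7125] v=[-1.3458]
Step 6: x=[4.4221] v=[-1.4519]
Step 7: x=[4.1254] v=[-1.4833]
Step 8: x=[3.8377] v=[-1.4384]
Step 9: x=[3.5738] v=[-1.3195]
Step 10: x=[3.3472] v=[-1.1328]
Step 11: x=[3.1696] v=[-0.8878]
Step 12: x=[3.0502] v=[-0.5971]
Step 13: x=[2.9951] v=[-0.2757]
Step 14: x=[3.0071] v=[0.0598]
First v>=0 after going negative at step 14, time=2.8000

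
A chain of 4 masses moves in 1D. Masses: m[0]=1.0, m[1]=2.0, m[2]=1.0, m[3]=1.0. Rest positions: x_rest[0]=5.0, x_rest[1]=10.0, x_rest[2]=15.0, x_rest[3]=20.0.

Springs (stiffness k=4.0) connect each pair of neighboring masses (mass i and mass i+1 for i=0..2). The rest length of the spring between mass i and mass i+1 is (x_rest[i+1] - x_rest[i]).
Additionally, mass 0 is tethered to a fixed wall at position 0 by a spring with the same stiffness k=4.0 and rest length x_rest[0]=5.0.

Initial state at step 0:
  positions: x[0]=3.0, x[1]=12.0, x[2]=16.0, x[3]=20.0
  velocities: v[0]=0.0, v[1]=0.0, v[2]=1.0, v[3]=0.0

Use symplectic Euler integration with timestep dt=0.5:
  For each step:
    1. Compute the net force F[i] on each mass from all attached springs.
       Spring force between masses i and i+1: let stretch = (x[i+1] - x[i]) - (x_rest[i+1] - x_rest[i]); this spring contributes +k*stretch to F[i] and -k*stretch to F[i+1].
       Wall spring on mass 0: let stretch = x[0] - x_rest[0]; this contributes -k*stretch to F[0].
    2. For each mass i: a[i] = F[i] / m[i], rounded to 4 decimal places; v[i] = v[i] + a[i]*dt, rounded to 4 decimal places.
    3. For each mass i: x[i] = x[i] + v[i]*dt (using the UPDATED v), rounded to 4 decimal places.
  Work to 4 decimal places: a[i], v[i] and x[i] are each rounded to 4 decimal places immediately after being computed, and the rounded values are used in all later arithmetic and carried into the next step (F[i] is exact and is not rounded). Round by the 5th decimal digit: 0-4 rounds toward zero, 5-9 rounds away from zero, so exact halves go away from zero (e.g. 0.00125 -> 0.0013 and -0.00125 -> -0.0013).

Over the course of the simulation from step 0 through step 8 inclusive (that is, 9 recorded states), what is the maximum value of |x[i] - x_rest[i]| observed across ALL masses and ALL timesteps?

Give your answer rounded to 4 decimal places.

Step 0: x=[3.0000 12.0000 16.0000 20.0000] v=[0.0000 0.0000 1.0000 0.0000]
Step 1: x=[9.0000 9.5000 16.5000 21.0000] v=[12.0000 -5.0000 1.0000 2.0000]
Step 2: x=[6.5000 10.2500 14.5000 22.5000] v=[-5.0000 1.5000 -4.0000 3.0000]
Step 3: x=[1.2500 11.2500 16.2500 21.0000] v=[-10.5000 2.0000 3.5000 -3.0000]
Step 4: x=[4.7500 9.7500 17.7500 19.7500] v=[7.0000 -3.0000 3.0000 -2.5000]
Step 5: x=[8.5000 9.7500 13.2500 21.5000] v=[7.5000 0.0000 -9.0000 3.5000]
Step 6: x=[5.0000 10.8750 13.5000 20.0000] v=[-7.0000 2.2500 0.5000 -3.0000]
Step 7: x=[2.3750 10.3750 17.6250 17.0000] v=[-5.2500 -1.0000 8.2500 -6.0000]
Step 8: x=[5.3750 9.5000 13.8750 19.6250] v=[6.0000 -1.7500 -7.5000 5.2500]
Max displacement = 4.0000

Answer: 4.0000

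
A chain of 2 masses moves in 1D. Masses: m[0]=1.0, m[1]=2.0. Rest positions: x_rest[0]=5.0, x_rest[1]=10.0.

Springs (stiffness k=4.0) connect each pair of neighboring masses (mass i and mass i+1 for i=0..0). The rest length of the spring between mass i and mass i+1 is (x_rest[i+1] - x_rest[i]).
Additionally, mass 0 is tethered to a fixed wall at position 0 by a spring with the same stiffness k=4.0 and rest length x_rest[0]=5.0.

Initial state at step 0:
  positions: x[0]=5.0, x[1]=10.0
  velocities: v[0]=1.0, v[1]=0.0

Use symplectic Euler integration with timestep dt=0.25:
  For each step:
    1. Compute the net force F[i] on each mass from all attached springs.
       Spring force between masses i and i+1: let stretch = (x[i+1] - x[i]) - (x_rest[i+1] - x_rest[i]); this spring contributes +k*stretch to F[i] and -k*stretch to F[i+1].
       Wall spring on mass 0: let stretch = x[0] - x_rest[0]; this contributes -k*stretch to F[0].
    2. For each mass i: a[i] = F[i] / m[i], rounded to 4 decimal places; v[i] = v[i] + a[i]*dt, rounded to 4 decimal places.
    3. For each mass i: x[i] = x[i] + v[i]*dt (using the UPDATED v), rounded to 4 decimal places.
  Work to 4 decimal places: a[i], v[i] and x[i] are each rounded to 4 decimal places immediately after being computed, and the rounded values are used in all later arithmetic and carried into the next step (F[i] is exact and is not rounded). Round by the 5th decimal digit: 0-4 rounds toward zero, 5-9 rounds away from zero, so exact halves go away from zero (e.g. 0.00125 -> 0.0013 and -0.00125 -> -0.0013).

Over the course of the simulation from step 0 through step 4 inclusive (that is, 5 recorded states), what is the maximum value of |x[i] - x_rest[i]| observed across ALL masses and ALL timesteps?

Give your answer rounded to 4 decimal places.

Answer: 0.3750

Derivation:
Step 0: x=[5.0000 10.0000] v=[1.0000 0.0000]
Step 1: x=[5.2500 10.0000] v=[1.0000 0.0000]
Step 2: x=[5.3750 10.0313] v=[0.5000 0.1250]
Step 3: x=[5.3203 10.1055] v=[-0.2187 0.2969]
Step 4: x=[5.1319 10.2066] v=[-0.7538 0.4043]
Max displacement = 0.3750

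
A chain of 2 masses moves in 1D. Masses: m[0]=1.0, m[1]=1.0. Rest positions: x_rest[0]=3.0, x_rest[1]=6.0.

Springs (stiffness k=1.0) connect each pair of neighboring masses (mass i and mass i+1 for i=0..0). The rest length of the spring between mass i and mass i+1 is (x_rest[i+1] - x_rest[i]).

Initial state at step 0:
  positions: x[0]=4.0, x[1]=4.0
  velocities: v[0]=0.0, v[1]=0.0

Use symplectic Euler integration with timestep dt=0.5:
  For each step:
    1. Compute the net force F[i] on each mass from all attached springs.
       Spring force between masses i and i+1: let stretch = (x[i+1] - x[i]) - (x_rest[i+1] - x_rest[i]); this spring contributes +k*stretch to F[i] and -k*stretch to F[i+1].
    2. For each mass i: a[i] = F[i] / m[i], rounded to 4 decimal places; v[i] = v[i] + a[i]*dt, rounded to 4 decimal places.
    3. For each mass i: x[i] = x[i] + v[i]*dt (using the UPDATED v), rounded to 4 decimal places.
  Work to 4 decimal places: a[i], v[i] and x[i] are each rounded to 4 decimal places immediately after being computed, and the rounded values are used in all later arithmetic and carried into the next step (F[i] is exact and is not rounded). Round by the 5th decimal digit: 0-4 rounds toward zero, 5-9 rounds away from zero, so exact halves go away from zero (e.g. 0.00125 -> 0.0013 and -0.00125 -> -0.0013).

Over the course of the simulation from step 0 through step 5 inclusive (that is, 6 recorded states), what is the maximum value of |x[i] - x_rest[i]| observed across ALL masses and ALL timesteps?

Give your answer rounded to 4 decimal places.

Answer: 2.0937

Derivation:
Step 0: x=[4.0000 4.0000] v=[0.0000 0.0000]
Step 1: x=[3.2500 4.7500] v=[-1.5000 1.5000]
Step 2: x=[2.1250 5.8750] v=[-2.2500 2.2500]
Step 3: x=[1.1875 6.8125] v=[-1.8750 1.8750]
Step 4: x=[0.9063 7.0938] v=[-0.5625 0.5625]
Step 5: x=[1.4220 6.5782] v=[1.0313 -1.0313]
Max displacement = 2.0937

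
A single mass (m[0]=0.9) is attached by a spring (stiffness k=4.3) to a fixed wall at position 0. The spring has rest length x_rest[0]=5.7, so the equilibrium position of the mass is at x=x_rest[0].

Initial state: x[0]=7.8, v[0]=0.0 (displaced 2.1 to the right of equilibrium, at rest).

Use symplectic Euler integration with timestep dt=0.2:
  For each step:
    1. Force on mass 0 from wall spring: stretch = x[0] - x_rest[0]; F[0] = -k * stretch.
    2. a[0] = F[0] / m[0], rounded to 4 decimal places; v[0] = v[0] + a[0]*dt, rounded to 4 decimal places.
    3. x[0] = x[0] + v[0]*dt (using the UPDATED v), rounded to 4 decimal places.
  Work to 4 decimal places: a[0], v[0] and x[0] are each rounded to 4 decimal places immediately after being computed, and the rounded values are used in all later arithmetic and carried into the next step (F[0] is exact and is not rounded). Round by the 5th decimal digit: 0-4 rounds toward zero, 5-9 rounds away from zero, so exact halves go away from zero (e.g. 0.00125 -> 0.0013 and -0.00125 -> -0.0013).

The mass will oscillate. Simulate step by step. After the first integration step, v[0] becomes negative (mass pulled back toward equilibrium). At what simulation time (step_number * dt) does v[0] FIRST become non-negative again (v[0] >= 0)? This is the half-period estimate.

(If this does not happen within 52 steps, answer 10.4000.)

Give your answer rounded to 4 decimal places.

Answer: 1.6000

Derivation:
Step 0: x=[7.8000] v=[0.0000]
Step 1: x=[7.3987] v=[-2.0067]
Step 2: x=[6.6727] v=[-3.6299]
Step 3: x=[5.7608] v=[-4.5594]
Step 4: x=[4.8373] v=[-4.6175]
Step 5: x=[4.0787] v=[-3.7931]
Step 6: x=[3.6299] v=[-2.2439]
Step 7: x=[3.5767] v=[-0.2658]
Step 8: x=[3.9293] v=[1.7631]
First v>=0 after going negative at step 8, time=1.6000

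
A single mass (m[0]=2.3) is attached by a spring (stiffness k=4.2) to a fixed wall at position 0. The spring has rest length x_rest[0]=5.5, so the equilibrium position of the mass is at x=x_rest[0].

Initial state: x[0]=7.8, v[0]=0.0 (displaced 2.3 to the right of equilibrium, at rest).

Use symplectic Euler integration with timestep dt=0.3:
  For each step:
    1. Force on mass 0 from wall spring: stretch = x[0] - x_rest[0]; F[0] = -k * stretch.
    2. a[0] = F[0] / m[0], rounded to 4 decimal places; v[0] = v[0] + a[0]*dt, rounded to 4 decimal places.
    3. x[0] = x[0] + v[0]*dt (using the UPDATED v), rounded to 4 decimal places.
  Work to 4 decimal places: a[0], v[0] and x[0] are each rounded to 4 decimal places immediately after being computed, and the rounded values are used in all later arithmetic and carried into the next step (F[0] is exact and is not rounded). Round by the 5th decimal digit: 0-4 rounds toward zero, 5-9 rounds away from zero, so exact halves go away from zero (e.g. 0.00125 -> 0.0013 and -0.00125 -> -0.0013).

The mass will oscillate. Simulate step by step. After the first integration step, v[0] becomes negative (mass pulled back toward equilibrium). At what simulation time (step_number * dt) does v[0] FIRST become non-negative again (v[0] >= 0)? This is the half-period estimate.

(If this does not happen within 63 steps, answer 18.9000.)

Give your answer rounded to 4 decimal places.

Answer: 2.4000

Derivation:
Step 0: x=[7.8000] v=[0.0000]
Step 1: x=[7.4220] v=[-1.2600]
Step 2: x=[6.7281] v=[-2.3129]
Step 3: x=[5.8324] v=[-2.9857]
Step 4: x=[4.8821] v=[-3.1678]
Step 5: x=[4.0333] v=[-2.8293]
Step 6: x=[3.4256] v=[-2.0258]
Step 7: x=[3.1588] v=[-0.8894]
Step 8: x=[3.2768] v=[0.3932]
First v>=0 after going negative at step 8, time=2.4000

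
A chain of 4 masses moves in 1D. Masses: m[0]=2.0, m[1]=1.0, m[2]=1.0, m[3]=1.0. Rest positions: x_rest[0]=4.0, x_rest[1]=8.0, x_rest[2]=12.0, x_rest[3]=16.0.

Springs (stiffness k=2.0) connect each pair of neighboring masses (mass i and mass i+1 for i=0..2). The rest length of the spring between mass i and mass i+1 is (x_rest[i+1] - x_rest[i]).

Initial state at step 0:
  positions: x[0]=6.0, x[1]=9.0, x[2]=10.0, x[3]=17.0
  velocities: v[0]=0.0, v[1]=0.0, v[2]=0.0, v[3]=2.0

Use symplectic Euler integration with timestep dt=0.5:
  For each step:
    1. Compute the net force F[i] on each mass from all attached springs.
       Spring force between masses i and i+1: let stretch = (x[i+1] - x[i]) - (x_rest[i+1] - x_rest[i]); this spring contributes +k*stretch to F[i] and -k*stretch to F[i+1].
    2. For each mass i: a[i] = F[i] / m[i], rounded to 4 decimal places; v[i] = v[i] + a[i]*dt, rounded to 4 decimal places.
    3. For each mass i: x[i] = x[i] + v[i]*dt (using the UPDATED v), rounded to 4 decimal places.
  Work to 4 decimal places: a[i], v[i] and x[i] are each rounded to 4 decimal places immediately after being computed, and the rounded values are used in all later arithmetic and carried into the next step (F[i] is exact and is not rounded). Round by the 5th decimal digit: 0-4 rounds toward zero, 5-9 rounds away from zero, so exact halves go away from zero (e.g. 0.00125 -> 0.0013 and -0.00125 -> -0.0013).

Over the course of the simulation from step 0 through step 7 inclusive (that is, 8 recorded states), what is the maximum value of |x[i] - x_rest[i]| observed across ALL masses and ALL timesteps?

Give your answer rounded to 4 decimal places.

Answer: 4.0860

Derivation:
Step 0: x=[6.0000 9.0000 10.0000 17.0000] v=[0.0000 0.0000 0.0000 2.0000]
Step 1: x=[5.7500 8.0000 13.0000 16.5000] v=[-0.5000 -2.0000 6.0000 -1.0000]
Step 2: x=[5.0625 8.3750 15.2500 16.2500] v=[-1.3750 0.7500 4.5000 -0.5000]
Step 3: x=[4.2031 10.5313 14.5625 17.5000] v=[-1.7188 4.3125 -1.3750 2.5000]
Step 4: x=[3.9258 11.5391 13.3282 19.2813] v=[-0.5547 2.0155 -2.4687 3.5625]
Step 5: x=[4.5518 9.6348 14.1759 20.0860] v=[1.2520 -3.8087 1.6953 1.6094]
Step 6: x=[5.4486 7.4595 15.7081 19.9357] v=[1.7935 -4.3506 3.0643 -0.3007]
Step 7: x=[5.8481 8.4031 15.2298 19.6716] v=[0.7990 1.8871 -0.9567 -0.5283]
Max displacement = 4.0860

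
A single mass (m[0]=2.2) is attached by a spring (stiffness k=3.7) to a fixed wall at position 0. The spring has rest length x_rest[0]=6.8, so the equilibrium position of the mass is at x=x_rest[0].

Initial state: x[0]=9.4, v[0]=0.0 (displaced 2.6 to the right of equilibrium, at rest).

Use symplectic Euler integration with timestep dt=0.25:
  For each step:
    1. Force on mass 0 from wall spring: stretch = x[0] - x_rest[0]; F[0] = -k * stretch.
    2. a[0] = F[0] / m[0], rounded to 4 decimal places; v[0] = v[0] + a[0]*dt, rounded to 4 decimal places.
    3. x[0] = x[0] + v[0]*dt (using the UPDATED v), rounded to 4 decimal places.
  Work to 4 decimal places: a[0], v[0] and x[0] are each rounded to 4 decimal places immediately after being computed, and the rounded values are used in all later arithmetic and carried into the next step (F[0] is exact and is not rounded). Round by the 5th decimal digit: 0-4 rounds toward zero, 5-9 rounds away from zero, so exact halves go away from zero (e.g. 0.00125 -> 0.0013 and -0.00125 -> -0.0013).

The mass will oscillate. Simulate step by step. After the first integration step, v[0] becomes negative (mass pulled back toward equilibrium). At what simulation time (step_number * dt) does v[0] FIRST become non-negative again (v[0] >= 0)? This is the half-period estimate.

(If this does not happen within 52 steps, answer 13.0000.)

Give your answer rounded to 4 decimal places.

Step 0: x=[9.4000] v=[0.0000]
Step 1: x=[9.1267] v=[-1.0932]
Step 2: x=[8.6088] v=[-2.0715]
Step 3: x=[7.9008] v=[-2.8320]
Step 4: x=[7.0771] v=[-3.2948]
Step 5: x=[6.2243] v=[-3.4113]
Step 6: x=[5.4320] v=[-3.1693]
Step 7: x=[4.7835] v=[-2.5941]
Step 8: x=[4.3469] v=[-1.7463]
Step 9: x=[4.1682] v=[-0.7149]
Step 10: x=[4.2661] v=[0.3917]
First v>=0 after going negative at step 10, time=2.5000

Answer: 2.5000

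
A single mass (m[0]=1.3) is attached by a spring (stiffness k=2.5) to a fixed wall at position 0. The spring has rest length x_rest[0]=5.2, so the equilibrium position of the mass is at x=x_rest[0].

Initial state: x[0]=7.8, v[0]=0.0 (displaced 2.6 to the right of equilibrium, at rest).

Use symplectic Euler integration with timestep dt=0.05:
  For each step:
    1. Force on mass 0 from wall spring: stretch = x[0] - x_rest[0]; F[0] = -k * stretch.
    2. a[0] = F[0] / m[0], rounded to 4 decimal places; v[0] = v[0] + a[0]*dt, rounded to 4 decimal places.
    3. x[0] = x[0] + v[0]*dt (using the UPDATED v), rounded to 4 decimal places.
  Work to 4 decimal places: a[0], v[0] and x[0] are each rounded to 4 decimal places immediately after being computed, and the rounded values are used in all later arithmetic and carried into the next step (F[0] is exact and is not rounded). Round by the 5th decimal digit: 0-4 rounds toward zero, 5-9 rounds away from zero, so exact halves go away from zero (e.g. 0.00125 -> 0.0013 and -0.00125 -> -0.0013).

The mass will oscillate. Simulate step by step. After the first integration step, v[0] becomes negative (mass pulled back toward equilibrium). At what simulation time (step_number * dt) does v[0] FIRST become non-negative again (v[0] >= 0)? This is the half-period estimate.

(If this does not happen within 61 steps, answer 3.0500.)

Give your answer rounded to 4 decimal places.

Step 0: x=[7.8000] v=[0.0000]
Step 1: x=[7.7875] v=[-0.2500]
Step 2: x=[7.7626] v=[-0.4988]
Step 3: x=[7.7253] v=[-0.7452]
Step 4: x=[7.6759] v=[-0.9880]
Step 5: x=[7.6146] v=[-1.2261]
Step 6: x=[7.5417] v=[-1.4583]
Step 7: x=[7.4575] v=[-1.6835]
Step 8: x=[7.3625] v=[-1.9006]
Step 9: x=[7.2571] v=[-2.1085]
Step 10: x=[7.1418] v=[-2.3063]
Step 11: x=[7.0172] v=[-2.4930]
Step 12: x=[6.8838] v=[-2.6677]
Step 13: x=[6.7423] v=[-2.8296]
Step 14: x=[6.5934] v=[-2.9779]
Step 15: x=[6.4378] v=[-3.1119]
Step 16: x=[6.2763] v=[-3.2309]
Step 17: x=[6.1096] v=[-3.3344]
Step 18: x=[5.9385] v=[-3.4219]
Step 19: x=[5.7639] v=[-3.4929]
Step 20: x=[5.5865] v=[-3.5471]
Step 21: x=[5.4073] v=[-3.5843]
Step 22: x=[5.2271] v=[-3.6042]
Step 23: x=[5.0468] v=[-3.6068]
Step 24: x=[4.8672] v=[-3.5921]
Step 25: x=[4.6892] v=[-3.5601]
Step 26: x=[4.5137] v=[-3.5110]
Step 27: x=[4.3415] v=[-3.4450]
Step 28: x=[4.1734] v=[-3.3625]
Step 29: x=[4.0102] v=[-3.2638]
Step 30: x=[3.8527] v=[-3.1494]
Step 31: x=[3.7017] v=[-3.0199]
Step 32: x=[3.5579] v=[-2.8758]
Step 33: x=[3.4220] v=[-2.7179]
Step 34: x=[3.2947] v=[-2.5469]
Step 35: x=[3.1765] v=[-2.3637]
Step 36: x=[3.0680] v=[-2.1691]
Step 37: x=[2.9698] v=[-1.9641]
Step 38: x=[2.8823] v=[-1.7497]
Step 39: x=[2.8060] v=[-1.5268]
Step 40: x=[2.7412] v=[-1.2966]
Step 41: x=[2.6882] v=[-1.0602]
Step 42: x=[2.6473] v=[-0.8187]
Step 43: x=[2.6186] v=[-0.5733]
Step 44: x=[2.6023] v=[-0.3251]
Step 45: x=[2.5985] v=[-0.0753]
Step 46: x=[2.6072] v=[0.1748]
First v>=0 after going negative at step 46, time=2.3000

Answer: 2.3000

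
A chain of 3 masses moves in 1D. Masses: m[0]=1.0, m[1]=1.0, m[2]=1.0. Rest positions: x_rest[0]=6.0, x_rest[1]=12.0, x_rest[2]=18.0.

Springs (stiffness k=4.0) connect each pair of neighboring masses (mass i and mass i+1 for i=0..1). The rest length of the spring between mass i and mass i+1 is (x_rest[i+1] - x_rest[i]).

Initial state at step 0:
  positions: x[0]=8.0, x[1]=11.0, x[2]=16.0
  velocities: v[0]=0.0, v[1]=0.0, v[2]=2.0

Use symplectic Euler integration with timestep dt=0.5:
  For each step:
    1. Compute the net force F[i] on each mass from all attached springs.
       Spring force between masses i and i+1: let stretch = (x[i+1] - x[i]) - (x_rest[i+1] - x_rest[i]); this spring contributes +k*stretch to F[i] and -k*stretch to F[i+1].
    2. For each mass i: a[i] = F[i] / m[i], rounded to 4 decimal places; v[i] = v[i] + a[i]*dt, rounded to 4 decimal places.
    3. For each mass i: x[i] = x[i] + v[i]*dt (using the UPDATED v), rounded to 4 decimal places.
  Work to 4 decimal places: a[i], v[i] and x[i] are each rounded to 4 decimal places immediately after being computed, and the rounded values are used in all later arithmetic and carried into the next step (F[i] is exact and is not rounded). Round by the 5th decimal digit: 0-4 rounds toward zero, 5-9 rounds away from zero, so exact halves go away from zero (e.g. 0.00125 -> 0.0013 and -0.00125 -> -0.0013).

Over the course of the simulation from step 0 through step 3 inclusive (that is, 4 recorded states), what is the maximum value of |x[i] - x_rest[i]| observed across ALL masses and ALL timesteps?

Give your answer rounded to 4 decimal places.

Answer: 3.0000

Derivation:
Step 0: x=[8.0000 11.0000 16.0000] v=[0.0000 0.0000 2.0000]
Step 1: x=[5.0000 13.0000 18.0000] v=[-6.0000 4.0000 4.0000]
Step 2: x=[4.0000 12.0000 21.0000] v=[-2.0000 -2.0000 6.0000]
Step 3: x=[5.0000 12.0000 21.0000] v=[2.0000 0.0000 0.0000]
Max displacement = 3.0000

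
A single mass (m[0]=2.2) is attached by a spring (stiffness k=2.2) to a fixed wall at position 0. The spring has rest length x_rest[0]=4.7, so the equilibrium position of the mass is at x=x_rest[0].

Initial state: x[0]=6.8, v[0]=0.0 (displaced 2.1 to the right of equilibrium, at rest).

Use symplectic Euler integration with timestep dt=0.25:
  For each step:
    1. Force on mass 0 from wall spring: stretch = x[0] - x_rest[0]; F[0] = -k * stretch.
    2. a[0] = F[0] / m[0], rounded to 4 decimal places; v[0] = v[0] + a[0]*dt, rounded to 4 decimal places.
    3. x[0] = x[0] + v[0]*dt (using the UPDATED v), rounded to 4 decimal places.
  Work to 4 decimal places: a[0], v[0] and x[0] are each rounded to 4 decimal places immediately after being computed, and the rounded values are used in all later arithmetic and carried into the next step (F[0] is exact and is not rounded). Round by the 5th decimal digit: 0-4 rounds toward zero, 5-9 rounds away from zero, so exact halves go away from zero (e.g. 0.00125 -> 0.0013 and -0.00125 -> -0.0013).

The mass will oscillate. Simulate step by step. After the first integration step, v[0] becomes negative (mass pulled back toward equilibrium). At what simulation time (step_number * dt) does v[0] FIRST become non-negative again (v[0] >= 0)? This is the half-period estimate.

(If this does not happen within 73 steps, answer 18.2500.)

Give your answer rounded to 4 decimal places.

Answer: 3.2500

Derivation:
Step 0: x=[6.8000] v=[0.0000]
Step 1: x=[6.6688] v=[-0.5250]
Step 2: x=[6.4145] v=[-1.0172]
Step 3: x=[6.0531] v=[-1.4458]
Step 4: x=[5.6071] v=[-1.7841]
Step 5: x=[5.1044] v=[-2.0109]
Step 6: x=[4.5764] v=[-2.1120]
Step 7: x=[4.0561] v=[-2.0811]
Step 8: x=[3.5761] v=[-1.9201]
Step 9: x=[3.1663] v=[-1.6391]
Step 10: x=[2.8524] v=[-1.2557]
Step 11: x=[2.6540] v=[-0.7938]
Step 12: x=[2.5834] v=[-0.2823]
Step 13: x=[2.6451] v=[0.2469]
First v>=0 after going negative at step 13, time=3.2500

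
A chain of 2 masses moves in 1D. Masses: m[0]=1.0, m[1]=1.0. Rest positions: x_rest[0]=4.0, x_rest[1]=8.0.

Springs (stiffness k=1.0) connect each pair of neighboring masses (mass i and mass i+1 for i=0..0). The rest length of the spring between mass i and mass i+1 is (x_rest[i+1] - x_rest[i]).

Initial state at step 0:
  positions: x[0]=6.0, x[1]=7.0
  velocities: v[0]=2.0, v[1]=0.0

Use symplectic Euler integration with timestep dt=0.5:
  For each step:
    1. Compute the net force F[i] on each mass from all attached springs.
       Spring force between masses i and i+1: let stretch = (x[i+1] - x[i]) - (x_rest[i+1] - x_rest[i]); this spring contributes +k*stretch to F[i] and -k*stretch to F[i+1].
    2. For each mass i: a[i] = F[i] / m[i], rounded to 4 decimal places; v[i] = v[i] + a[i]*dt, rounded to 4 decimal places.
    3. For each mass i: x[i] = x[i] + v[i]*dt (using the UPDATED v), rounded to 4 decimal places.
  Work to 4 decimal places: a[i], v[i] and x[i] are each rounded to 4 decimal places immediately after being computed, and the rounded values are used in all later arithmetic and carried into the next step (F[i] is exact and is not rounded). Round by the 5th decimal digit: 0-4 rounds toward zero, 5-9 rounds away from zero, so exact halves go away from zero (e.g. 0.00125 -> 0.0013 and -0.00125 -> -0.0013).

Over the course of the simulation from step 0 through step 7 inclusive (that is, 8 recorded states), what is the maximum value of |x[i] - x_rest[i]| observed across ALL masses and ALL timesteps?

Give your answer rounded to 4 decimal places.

Answer: 4.4220

Derivation:
Step 0: x=[6.0000 7.0000] v=[2.0000 0.0000]
Step 1: x=[6.2500 7.7500] v=[0.5000 1.5000]
Step 2: x=[5.8750 9.1250] v=[-0.7500 2.7500]
Step 3: x=[5.3125 10.6875] v=[-1.1250 3.1250]
Step 4: x=[5.0938 11.9063] v=[-0.4375 2.4375]
Step 5: x=[5.5782 12.4220] v=[0.9688 1.0313]
Step 6: x=[6.7736 12.2267] v=[2.3907 -0.3906]
Step 7: x=[8.3323 11.6681] v=[3.1173 -1.1172]
Max displacement = 4.4220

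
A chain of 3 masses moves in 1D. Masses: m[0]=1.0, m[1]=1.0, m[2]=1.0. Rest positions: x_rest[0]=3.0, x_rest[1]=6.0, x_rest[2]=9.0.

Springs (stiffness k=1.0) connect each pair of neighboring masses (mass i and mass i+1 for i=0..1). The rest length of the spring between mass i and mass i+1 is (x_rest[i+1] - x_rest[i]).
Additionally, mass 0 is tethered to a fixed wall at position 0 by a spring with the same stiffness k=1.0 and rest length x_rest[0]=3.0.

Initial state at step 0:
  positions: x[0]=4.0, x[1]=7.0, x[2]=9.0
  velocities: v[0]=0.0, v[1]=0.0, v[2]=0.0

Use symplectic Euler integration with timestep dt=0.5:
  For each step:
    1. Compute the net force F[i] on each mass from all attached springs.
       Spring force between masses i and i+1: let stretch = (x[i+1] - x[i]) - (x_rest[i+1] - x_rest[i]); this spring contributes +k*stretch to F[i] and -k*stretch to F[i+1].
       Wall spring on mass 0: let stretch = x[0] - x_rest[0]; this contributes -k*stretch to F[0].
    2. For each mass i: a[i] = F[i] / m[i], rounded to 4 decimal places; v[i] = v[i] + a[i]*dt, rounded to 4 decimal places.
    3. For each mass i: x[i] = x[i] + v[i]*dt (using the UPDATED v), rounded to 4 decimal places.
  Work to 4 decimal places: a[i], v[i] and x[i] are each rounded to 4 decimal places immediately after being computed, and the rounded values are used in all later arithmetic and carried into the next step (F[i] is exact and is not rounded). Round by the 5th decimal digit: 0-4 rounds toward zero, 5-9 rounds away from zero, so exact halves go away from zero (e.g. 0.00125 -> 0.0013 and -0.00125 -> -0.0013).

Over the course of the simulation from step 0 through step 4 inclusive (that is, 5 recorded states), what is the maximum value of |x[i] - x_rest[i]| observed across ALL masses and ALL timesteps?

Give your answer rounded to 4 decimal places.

Answer: 1.0274

Derivation:
Step 0: x=[4.0000 7.0000 9.0000] v=[0.0000 0.0000 0.0000]
Step 1: x=[3.7500 6.7500 9.2500] v=[-0.5000 -0.5000 0.5000]
Step 2: x=[3.3125 6.3750 9.6250] v=[-0.8750 -0.7500 0.7500]
Step 3: x=[2.8125 6.0469 9.9375] v=[-1.0000 -0.6563 0.6250]
Step 4: x=[2.4180 5.8828 10.0274] v=[-0.7891 -0.3282 0.1797]
Max displacement = 1.0274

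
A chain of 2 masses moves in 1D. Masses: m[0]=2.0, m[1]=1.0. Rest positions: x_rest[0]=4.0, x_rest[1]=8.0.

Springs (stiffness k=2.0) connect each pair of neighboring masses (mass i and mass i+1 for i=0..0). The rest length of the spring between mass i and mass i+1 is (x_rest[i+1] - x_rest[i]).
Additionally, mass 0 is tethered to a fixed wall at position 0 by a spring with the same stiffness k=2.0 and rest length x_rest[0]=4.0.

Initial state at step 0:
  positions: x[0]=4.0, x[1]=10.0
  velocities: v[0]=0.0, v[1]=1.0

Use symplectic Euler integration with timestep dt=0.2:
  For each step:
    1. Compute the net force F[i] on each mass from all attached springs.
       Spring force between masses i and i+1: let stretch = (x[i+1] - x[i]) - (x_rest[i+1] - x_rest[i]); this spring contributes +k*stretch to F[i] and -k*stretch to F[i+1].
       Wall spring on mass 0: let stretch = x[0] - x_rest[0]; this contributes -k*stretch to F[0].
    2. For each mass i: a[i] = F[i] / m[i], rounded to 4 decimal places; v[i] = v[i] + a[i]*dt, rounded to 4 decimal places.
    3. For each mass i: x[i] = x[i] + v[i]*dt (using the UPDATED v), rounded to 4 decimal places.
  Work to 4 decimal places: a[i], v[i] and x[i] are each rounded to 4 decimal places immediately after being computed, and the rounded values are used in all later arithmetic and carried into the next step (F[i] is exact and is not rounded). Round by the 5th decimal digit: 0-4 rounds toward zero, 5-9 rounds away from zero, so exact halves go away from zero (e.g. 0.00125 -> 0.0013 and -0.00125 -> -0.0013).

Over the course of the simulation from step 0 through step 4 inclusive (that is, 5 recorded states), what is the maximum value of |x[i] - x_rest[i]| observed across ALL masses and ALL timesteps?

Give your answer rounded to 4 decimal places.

Step 0: x=[4.0000 10.0000] v=[0.0000 1.0000]
Step 1: x=[4.0800 10.0400] v=[0.4000 0.2000]
Step 2: x=[4.2352 9.9232] v=[0.7760 -0.5840]
Step 3: x=[4.4485 9.6714] v=[1.0666 -1.2592]
Step 4: x=[4.6928 9.3217] v=[1.2215 -1.7484]
Max displacement = 2.0400

Answer: 2.0400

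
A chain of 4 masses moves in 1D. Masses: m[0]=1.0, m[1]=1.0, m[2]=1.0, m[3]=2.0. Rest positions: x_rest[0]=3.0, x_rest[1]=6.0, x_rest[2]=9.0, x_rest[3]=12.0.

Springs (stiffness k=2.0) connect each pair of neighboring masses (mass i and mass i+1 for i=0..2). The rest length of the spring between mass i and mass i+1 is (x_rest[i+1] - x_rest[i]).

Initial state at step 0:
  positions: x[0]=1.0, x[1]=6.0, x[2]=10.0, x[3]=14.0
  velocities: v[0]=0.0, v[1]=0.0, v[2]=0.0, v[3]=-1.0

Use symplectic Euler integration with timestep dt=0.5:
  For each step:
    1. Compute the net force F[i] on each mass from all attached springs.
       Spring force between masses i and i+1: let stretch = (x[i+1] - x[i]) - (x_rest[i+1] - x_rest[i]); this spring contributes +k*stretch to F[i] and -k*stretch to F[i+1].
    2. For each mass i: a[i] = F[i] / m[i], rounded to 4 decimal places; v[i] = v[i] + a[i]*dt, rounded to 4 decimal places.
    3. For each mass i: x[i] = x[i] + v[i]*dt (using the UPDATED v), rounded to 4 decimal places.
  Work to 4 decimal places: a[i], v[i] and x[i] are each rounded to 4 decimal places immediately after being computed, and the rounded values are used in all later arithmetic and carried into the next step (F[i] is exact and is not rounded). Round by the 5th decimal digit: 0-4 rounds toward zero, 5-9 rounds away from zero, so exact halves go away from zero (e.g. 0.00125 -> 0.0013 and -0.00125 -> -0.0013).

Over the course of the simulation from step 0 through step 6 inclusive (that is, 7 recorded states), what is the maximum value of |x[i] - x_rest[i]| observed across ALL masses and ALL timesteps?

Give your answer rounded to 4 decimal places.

Answer: 2.5686

Derivation:
Step 0: x=[1.0000 6.0000 10.0000 14.0000] v=[0.0000 0.0000 0.0000 -1.0000]
Step 1: x=[2.0000 5.5000 10.0000 13.2500] v=[2.0000 -1.0000 0.0000 -1.5000]
Step 2: x=[3.2500 5.5000 9.3750 12.4375] v=[2.5000 0.0000 -1.2500 -1.6250]
Step 3: x=[4.1250 6.3125 8.3438 11.6094] v=[1.7500 1.6250 -2.0625 -1.6563]
Step 4: x=[4.5938 7.0469 7.9297 10.7149] v=[0.9375 1.4688 -0.8282 -1.7891]
Step 5: x=[4.7891 6.9962 8.4668 9.8741] v=[0.3906 -0.1015 1.0742 -1.6817]
Step 6: x=[4.5880 6.5772 8.9723 9.4314] v=[-0.4023 -0.8380 1.0109 -0.8854]
Max displacement = 2.5686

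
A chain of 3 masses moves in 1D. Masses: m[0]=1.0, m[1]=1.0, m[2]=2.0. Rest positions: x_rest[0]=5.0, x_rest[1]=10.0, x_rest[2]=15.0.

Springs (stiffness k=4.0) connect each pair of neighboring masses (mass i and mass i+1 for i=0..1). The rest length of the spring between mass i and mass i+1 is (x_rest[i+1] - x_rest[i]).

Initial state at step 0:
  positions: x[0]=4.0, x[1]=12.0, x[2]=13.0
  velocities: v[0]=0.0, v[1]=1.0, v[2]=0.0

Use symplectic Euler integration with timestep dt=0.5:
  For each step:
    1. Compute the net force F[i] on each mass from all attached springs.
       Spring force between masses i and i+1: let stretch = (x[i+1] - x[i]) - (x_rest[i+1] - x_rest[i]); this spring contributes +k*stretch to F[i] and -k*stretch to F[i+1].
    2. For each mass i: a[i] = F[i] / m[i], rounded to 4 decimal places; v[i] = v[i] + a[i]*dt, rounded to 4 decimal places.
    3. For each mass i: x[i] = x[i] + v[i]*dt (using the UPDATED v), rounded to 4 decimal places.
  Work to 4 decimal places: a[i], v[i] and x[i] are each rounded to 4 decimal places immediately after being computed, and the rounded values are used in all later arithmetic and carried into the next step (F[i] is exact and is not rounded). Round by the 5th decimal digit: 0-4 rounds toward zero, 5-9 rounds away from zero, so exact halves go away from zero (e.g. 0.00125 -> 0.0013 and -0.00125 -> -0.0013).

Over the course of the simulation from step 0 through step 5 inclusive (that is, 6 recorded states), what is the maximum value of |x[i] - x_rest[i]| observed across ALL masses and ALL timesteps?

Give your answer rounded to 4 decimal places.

Answer: 4.5000

Derivation:
Step 0: x=[4.0000 12.0000 13.0000] v=[0.0000 1.0000 0.0000]
Step 1: x=[7.0000 5.5000 15.0000] v=[6.0000 -13.0000 4.0000]
Step 2: x=[3.5000 10.0000 14.7500] v=[-7.0000 9.0000 -0.5000]
Step 3: x=[1.5000 12.7500 14.6250] v=[-4.0000 5.5000 -0.2500]
Step 4: x=[5.7500 6.1250 16.0625] v=[8.5000 -13.2500 2.8750]
Step 5: x=[5.3750 9.0625 15.0313] v=[-0.7500 5.8750 -2.0625]
Max displacement = 4.5000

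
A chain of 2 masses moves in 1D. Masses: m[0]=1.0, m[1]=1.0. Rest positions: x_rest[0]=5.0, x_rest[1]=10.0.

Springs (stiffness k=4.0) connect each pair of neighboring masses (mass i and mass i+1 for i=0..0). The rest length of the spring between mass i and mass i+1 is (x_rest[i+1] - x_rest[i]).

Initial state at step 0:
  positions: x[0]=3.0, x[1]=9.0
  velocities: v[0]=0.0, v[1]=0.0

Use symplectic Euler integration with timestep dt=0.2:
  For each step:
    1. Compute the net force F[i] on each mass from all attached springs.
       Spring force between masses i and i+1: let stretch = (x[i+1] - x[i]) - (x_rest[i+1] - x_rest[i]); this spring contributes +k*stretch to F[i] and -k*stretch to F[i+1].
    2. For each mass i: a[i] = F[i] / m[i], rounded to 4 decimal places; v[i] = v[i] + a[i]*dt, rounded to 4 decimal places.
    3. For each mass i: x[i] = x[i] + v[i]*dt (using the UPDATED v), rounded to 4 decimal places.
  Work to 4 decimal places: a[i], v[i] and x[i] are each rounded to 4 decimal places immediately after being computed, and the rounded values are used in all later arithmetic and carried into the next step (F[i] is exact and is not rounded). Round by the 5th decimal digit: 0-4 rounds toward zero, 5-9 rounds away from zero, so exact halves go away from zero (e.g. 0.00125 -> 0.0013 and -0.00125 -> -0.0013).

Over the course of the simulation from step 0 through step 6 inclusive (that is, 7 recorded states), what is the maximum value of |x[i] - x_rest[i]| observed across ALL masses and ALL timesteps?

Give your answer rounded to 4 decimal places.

Answer: 2.0213

Derivation:
Step 0: x=[3.0000 9.0000] v=[0.0000 0.0000]
Step 1: x=[3.1600 8.8400] v=[0.8000 -0.8000]
Step 2: x=[3.4288 8.5712] v=[1.3440 -1.3440]
Step 3: x=[3.7204 8.2796] v=[1.4579 -1.4579]
Step 4: x=[3.9415 8.0585] v=[1.1053 -1.1053]
Step 5: x=[4.0213 7.9787] v=[0.3989 -0.3989]
Step 6: x=[3.9343 8.0657] v=[-0.4352 0.4352]
Max displacement = 2.0213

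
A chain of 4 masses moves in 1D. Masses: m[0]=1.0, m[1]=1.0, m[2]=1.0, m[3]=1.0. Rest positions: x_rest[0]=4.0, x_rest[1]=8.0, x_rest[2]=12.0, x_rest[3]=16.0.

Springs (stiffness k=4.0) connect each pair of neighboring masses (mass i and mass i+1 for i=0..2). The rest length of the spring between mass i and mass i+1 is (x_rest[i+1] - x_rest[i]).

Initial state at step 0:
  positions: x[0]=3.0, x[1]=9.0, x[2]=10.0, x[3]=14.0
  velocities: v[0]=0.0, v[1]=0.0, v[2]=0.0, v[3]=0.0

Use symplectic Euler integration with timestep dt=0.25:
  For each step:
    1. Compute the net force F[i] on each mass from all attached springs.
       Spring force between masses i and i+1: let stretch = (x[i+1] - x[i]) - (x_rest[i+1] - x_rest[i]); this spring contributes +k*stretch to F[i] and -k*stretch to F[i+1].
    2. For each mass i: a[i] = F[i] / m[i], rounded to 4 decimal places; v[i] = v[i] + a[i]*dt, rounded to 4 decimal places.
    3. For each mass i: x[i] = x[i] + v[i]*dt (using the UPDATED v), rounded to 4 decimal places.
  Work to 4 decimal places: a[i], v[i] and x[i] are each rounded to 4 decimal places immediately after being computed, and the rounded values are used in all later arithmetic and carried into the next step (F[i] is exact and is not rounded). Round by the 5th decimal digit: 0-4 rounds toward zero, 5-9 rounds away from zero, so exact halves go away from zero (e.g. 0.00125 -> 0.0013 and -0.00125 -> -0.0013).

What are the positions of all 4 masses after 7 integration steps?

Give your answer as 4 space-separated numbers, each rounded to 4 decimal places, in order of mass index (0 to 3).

Answer: 1.3960 7.7110 10.9844 15.9087

Derivation:
Step 0: x=[3.0000 9.0000 10.0000 14.0000] v=[0.0000 0.0000 0.0000 0.0000]
Step 1: x=[3.5000 7.7500 10.7500 14.0000] v=[2.0000 -5.0000 3.0000 0.0000]
Step 2: x=[4.0625 6.1875 11.5625 14.1875] v=[2.2500 -6.2500 3.2500 0.7500]
Step 3: x=[4.1563 5.4375 11.6875 14.7188] v=[0.3750 -3.0000 0.5000 2.1250]
Step 4: x=[3.5704 5.9297 11.0078 15.4922] v=[-2.3438 1.9688 -2.7187 3.0937]
Step 5: x=[2.5743 7.1016 10.1797 16.1445] v=[-3.9845 4.6876 -3.3124 2.6093]
Step 6: x=[1.7100 7.9112 10.0733 16.3056] v=[-3.4572 3.2384 -0.4257 0.6445]
Step 7: x=[1.3960 7.7110 10.9844 15.9087] v=[-1.2560 -0.8007 3.6445 -1.5878]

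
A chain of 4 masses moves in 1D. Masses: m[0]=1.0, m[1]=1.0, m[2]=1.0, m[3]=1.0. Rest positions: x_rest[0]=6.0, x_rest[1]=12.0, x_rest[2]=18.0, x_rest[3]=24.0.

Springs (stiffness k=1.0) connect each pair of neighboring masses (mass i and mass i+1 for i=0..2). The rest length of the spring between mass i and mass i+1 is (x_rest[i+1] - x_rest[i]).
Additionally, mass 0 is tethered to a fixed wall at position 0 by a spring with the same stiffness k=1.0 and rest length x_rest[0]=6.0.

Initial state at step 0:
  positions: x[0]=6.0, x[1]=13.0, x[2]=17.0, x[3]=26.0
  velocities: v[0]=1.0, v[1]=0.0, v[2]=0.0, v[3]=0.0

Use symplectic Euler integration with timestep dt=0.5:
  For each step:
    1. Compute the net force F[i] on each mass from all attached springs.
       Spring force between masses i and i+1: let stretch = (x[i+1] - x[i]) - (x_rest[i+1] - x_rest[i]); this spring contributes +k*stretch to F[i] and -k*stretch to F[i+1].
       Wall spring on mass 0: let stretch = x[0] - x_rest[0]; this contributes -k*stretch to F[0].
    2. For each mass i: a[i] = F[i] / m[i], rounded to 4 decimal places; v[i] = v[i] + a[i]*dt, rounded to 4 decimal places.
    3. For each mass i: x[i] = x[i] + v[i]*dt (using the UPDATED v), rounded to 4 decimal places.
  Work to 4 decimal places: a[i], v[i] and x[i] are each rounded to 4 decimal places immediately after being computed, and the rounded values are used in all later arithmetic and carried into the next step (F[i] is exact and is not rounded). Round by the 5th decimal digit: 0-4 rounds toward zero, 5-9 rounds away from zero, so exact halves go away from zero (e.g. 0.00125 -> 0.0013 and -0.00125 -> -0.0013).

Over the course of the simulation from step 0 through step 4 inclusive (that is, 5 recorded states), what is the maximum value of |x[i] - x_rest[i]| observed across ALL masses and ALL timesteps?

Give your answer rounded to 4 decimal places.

Answer: 2.3438

Derivation:
Step 0: x=[6.0000 13.0000 17.0000 26.0000] v=[1.0000 0.0000 0.0000 0.0000]
Step 1: x=[6.7500 12.2500 18.2500 25.2500] v=[1.5000 -1.5000 2.5000 -1.5000]
Step 2: x=[7.1875 11.6250 19.7500 24.2500] v=[0.8750 -1.2500 3.0000 -2.0000]
Step 3: x=[6.9375 11.9219 20.3438 23.6250] v=[-0.5000 0.5938 1.1875 -1.2500]
Step 4: x=[6.1992 13.0782 19.6524 23.6797] v=[-1.4766 2.3126 -1.3829 0.1094]
Max displacement = 2.3438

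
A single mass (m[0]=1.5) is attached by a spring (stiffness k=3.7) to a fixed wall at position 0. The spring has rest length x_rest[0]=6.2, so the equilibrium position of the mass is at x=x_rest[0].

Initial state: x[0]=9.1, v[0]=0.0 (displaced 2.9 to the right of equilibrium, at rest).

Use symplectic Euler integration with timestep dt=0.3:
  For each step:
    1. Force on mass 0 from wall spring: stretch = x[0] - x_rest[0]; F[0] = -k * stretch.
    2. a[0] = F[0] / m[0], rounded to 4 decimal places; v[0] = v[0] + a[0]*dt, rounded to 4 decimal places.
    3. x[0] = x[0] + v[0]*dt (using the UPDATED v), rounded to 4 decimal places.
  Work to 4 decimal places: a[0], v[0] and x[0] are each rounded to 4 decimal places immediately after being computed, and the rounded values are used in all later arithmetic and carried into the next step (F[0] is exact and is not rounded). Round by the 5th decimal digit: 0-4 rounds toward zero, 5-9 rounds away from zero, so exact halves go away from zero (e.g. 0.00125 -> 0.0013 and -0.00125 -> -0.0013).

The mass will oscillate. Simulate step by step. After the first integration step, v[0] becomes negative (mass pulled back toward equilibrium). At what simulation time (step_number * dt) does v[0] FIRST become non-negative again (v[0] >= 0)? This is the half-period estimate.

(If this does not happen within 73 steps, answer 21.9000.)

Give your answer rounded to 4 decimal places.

Answer: 2.1000

Derivation:
Step 0: x=[9.1000] v=[0.0000]
Step 1: x=[8.4562] v=[-2.1460]
Step 2: x=[7.3115] v=[-3.8156]
Step 3: x=[5.9201] v=[-4.6381]
Step 4: x=[4.5908] v=[-4.4310]
Step 5: x=[3.6187] v=[-3.2402]
Step 6: x=[3.2197] v=[-1.3300]
Step 7: x=[3.4823] v=[0.8754]
First v>=0 after going negative at step 7, time=2.1000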